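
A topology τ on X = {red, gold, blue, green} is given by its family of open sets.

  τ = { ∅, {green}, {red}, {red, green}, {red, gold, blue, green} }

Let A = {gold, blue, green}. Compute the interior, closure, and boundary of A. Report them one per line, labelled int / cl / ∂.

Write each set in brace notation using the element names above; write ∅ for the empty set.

opens ⊆ A: ∅, {green}; union → int = {green}
complement {red}; its interior {red}; cl(A) = X∖{red} = {gold, blue, green}
boundary = {gold, blue, green} ∖ {green} = {gold, blue}

int(A) = {green}
cl(A)  = {gold, blue, green}
∂A     = {gold, blue}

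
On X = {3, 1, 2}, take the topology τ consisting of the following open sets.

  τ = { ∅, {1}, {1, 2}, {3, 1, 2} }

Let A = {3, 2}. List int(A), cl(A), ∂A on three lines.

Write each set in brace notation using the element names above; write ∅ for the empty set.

open subsets of A: ∅; so int(A) = ∅
closure: X∖int(X∖A) = X∖{1} = {3, 2}
∂A = {3, 2} minus ∅ = {3, 2}

int(A) = ∅
cl(A)  = {3, 2}
∂A     = {3, 2}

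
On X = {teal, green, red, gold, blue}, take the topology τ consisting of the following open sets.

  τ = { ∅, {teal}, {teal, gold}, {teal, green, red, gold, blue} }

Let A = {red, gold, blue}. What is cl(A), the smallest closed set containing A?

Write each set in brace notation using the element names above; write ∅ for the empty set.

{green, red, gold, blue}

complement {teal, green}; its interior {teal}; cl(A) = X∖{teal} = {green, red, gold, blue}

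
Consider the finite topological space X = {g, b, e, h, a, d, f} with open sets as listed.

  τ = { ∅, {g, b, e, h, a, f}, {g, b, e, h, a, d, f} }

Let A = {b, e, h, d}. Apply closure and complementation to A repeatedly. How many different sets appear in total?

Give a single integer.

4

closure: X∖int(X∖A) = X∖∅ = {g, b, e, h, a, d, f}
Let k=closure and c=complement:
  1. A     = {b, e, h, d}
  2. kA    = {g, b, e, h, a, d, f}
  3. cA    = {g, a, f}
  4. ckA   = ∅
— saturated at 4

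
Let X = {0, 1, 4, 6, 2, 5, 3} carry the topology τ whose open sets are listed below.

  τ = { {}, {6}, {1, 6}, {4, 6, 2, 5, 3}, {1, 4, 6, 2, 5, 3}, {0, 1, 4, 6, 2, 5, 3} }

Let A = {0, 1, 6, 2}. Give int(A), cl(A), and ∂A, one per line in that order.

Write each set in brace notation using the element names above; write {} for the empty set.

U open, U⊆A: {}, {6}, {1, 6}. int(A) = ⋃ = {1, 6}
X∖A={4, 5, 3}, int(X∖A)={}, hence cl(A)={0, 1, 4, 6, 2, 5, 3}
∂A: remove int from cl → {0, 4, 2, 5, 3}

int(A) = {1, 6}
cl(A)  = {0, 1, 4, 6, 2, 5, 3}
∂A     = {0, 4, 2, 5, 3}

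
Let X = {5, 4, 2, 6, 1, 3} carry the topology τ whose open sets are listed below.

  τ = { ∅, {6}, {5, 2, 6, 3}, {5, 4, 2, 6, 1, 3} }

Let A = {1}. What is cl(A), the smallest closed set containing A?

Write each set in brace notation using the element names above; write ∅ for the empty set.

{4, 1}

complement {5, 4, 2, 6, 3}; its interior {5, 2, 6, 3}; cl(A) = X∖{5, 2, 6, 3} = {4, 1}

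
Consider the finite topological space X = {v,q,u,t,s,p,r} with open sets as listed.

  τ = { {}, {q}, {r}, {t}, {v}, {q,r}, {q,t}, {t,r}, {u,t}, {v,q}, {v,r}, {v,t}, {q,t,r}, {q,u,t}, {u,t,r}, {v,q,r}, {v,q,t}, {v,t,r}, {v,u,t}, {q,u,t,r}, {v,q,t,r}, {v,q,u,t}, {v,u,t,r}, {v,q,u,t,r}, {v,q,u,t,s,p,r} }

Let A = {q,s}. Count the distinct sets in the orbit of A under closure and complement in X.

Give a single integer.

X∖A={v,u,t,p,r}, int(X∖A)={v,u,t,r}, hence cl(A)={q,s,p}
Orbit (k=closure, c=complement):
  1. A     = {q,s}
  2. kA    = {q,s,p}
  3. cA    = {v,u,t,p,r}
  4. ckA   = {v,u,t,r}
  5. kcA   = {v,u,t,s,p,r}
  6. ckcA  = {q}
(closed under both — stop)

6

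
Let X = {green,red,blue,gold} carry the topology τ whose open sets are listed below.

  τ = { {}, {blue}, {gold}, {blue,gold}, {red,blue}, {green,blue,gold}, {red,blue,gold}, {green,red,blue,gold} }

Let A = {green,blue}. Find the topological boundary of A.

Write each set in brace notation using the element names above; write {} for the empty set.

opens ⊆ A: {}, {blue}; union → int = {blue}
complement {red,gold}; its interior {gold}; cl(A) = X∖{gold} = {green,red,blue}
boundary = {green,red,blue} ∖ {blue} = {green,red}

{green,red}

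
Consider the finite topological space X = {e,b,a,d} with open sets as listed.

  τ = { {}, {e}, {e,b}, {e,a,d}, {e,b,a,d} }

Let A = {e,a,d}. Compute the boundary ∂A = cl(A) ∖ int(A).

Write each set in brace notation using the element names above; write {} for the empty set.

{b}

interior: largest open inside A is {e,a,d} (from {}, {e}, {e,a,d})
cl via duality: int({b}) = {}, so X∖{} = {e,b,a,d}
cl∖int = {b}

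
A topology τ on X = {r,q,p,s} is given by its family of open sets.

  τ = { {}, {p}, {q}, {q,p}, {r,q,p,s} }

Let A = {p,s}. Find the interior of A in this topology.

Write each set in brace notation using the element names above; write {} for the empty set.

opens ⊆ A: {}, {p}; union → int = {p}

{p}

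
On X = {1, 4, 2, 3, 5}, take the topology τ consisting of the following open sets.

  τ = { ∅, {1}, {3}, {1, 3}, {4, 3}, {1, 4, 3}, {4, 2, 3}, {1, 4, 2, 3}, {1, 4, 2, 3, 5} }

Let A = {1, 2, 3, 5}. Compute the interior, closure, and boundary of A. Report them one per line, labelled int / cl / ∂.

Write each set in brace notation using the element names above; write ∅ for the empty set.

open subsets of A: ∅, {3}, {1}, {1, 3}; so int(A) = {1, 3}
closure: X∖int(X∖A) = X∖∅ = {1, 4, 2, 3, 5}
∂A = {1, 4, 2, 3, 5} minus {1, 3} = {4, 2, 5}

int(A) = {1, 3}
cl(A)  = {1, 4, 2, 3, 5}
∂A     = {4, 2, 5}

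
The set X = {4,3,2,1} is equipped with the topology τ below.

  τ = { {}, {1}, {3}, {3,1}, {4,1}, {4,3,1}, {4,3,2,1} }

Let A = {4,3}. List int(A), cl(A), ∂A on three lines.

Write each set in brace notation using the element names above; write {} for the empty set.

int(A) = {3}
cl(A)  = {4,3,2}
∂A     = {4,2}

U open, U⊆A: {}, {3}. int(A) = ⋃ = {3}
X∖A={2,1}, int(X∖A)={1}, hence cl(A)={4,3,2}
∂A: remove int from cl → {4,2}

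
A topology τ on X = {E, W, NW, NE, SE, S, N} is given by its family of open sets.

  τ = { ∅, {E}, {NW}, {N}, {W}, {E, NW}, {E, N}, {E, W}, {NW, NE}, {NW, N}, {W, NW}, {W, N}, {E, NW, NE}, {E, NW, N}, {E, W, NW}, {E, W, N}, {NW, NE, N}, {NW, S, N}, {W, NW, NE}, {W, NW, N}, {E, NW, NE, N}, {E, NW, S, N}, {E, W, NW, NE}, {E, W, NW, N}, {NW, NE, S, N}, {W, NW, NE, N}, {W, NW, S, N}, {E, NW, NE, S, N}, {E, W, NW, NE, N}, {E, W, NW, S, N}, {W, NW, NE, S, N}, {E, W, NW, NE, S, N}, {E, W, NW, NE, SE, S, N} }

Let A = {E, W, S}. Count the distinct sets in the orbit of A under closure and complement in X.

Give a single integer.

8

cl via duality: int({NW, NE, SE, N}) = {NW, NE, N}, so X∖{NW, NE, N} = {E, W, SE, S}
Write k for closure, c for complement:
  1. A     = {E, W, S}
  2. kA    = {E, W, SE, S}
  3. cA    = {NW, NE, SE, N}
  4. ckA   = {NW, NE, N}
  5. kcA   = {NW, NE, SE, S, N}
  6. ckcA  = {E, W}
  7. kckcA = {E, W, SE}
  8. ckckcA = {NW, NE, S, N}
applying k or c yields no new set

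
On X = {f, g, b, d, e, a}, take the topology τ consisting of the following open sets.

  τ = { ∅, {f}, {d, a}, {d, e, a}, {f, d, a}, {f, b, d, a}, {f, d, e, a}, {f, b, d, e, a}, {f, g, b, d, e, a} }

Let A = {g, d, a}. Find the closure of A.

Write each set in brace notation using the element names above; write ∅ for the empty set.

{g, b, d, e, a}

closure: X∖int(X∖A) = X∖{f} = {g, b, d, e, a}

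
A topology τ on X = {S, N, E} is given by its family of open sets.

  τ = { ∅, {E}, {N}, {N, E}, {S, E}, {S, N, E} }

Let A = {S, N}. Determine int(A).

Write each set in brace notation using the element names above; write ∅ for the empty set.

{N}

U open, U⊆A: ∅, {N}. int(A) = ⋃ = {N}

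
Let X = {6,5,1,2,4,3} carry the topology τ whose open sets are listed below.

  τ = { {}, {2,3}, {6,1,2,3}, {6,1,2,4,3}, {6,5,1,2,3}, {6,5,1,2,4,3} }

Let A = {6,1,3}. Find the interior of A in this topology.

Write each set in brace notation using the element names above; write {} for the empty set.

interior: largest open inside A is {} (from {})

{}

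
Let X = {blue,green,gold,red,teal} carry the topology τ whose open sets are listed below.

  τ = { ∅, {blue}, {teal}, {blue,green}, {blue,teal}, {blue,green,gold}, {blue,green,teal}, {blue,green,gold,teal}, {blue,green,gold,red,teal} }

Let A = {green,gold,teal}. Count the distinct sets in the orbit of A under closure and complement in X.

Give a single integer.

cl via duality: int({blue,red}) = {blue}, so X∖{blue} = {green,gold,red,teal}
Write k for closure, c for complement:
  1. A     = {green,gold,teal}
  2. kA    = {green,gold,red,teal}
  3. cA    = {blue,red}
  4. ckA   = {blue}
  5. kcA   = {blue,green,gold,red}
  6. ckcA  = {teal}
  7. kckcA = {red,teal}
  8. ckckcA = {blue,green,gold}
applying k or c yields no new set

8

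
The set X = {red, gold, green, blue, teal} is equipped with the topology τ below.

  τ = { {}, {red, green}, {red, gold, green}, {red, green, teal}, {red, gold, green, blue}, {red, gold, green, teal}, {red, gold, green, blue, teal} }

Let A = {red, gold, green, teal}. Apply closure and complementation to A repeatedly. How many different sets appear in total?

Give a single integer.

4

X∖A={blue}, int(X∖A)={}, hence cl(A)={red, gold, green, blue, teal}
Orbit (k=closure, c=complement):
  1. A     = {red, gold, green, teal}
  2. kA    = {red, gold, green, blue, teal}
  3. cA    = {blue}
  4. ckA   = {}
(closed under both — stop)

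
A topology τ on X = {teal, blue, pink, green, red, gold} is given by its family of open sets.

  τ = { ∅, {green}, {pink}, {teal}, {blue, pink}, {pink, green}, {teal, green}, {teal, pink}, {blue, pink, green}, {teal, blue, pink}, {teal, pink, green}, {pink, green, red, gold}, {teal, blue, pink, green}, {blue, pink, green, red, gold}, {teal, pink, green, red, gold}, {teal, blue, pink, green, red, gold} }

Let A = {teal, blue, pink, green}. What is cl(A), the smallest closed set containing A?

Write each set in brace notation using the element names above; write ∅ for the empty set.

{teal, blue, pink, green, red, gold}

cl via duality: int({red, gold}) = ∅, so X∖∅ = {teal, blue, pink, green, red, gold}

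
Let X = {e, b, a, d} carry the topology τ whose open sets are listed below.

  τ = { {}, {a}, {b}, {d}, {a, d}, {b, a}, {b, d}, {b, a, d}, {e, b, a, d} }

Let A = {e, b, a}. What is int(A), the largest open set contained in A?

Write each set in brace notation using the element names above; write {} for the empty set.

interior: largest open inside A is {b, a} (from {}, {b}, {a}, {b, a})

{b, a}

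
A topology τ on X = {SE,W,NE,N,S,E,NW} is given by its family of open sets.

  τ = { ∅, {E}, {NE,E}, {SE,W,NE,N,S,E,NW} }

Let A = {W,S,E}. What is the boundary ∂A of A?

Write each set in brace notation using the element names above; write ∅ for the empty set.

interior: largest open inside A is {E} (from ∅, {E})
cl via duality: int({SE,NE,N,NW}) = ∅, so X∖∅ = {SE,W,NE,N,S,E,NW}
cl∖int = {SE,W,NE,N,S,NW}

{SE,W,NE,N,S,NW}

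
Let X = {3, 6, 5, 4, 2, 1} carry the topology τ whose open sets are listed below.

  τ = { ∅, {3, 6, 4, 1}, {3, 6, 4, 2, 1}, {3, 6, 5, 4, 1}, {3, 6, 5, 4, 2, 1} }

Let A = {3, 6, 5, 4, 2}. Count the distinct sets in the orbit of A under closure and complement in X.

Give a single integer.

4

closure: X∖int(X∖A) = X∖∅ = {3, 6, 5, 4, 2, 1}
Let k=closure and c=complement:
  1. A     = {3, 6, 5, 4, 2}
  2. kA    = {3, 6, 5, 4, 2, 1}
  3. cA    = {1}
  4. ckA   = ∅
— saturated at 4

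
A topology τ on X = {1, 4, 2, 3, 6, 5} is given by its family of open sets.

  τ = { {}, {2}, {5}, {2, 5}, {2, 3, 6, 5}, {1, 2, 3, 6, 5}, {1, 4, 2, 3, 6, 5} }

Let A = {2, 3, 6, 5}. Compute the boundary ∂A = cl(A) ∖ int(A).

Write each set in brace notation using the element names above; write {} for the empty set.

{1, 4}

opens ⊆ A: {}, {2}, {5}, {2, 5}, {2, 3, 6, 5}; union → int = {2, 3, 6, 5}
complement {1, 4}; its interior {}; cl(A) = X∖{} = {1, 4, 2, 3, 6, 5}
boundary = {1, 4, 2, 3, 6, 5} ∖ {2, 3, 6, 5} = {1, 4}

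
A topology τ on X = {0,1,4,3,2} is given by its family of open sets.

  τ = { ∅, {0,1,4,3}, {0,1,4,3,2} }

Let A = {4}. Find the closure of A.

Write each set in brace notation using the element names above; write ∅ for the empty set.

X∖A={0,1,3,2}, int(X∖A)=∅, hence cl(A)={0,1,4,3,2}

{0,1,4,3,2}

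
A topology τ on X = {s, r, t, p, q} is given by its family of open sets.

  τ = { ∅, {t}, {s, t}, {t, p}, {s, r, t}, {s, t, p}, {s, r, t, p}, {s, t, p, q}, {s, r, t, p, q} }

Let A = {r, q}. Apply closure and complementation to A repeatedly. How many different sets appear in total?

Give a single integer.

4

X∖A={s, t, p}, int(X∖A)={s, t, p}, hence cl(A)={r, q}
Orbit (k=closure, c=complement):
  1. A     = {r, q}
  2. cA    = {s, t, p}
  3. kcA   = {s, r, t, p, q}
  4. ckcA  = ∅
(closed under both — stop)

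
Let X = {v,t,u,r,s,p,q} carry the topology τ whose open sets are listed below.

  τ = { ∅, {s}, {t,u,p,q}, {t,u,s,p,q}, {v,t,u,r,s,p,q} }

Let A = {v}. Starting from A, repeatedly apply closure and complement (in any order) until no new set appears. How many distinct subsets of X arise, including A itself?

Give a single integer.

cl via duality: int({t,u,r,s,p,q}) = {t,u,s,p,q}, so X∖{t,u,s,p,q} = {v,r}
Write k for closure, c for complement:
  1. A     = {v}
  2. kA    = {v,r}
  3. cA    = {t,u,r,s,p,q}
  4. ckA   = {t,u,s,p,q}
  5. kcA   = {v,t,u,r,s,p,q}
  6. ckcA  = ∅
applying k or c yields no new set

6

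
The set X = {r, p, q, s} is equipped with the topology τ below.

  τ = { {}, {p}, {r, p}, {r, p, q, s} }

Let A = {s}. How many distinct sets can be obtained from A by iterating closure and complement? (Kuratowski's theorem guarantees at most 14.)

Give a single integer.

X∖A={r, p, q}, int(X∖A)={r, p}, hence cl(A)={q, s}
Orbit (k=closure, c=complement):
  1. A     = {s}
  2. kA    = {q, s}
  3. cA    = {r, p, q}
  4. ckA   = {r, p}
  5. kcA   = {r, p, q, s}
  6. ckcA  = {}
(closed under both — stop)

6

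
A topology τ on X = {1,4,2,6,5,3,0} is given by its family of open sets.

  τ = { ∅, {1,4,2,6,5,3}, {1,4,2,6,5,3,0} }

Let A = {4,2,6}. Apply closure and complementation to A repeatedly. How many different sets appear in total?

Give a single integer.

4

closure: X∖int(X∖A) = X∖∅ = {1,4,2,6,5,3,0}
Let k=closure and c=complement:
  1. A     = {4,2,6}
  2. kA    = {1,4,2,6,5,3,0}
  3. cA    = {1,5,3,0}
  4. ckA   = ∅
— saturated at 4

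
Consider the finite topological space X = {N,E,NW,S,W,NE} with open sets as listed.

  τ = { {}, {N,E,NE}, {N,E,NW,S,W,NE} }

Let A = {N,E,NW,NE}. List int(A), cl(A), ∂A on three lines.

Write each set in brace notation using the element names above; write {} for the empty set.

U open, U⊆A: {}, {N,E,NE}. int(A) = ⋃ = {N,E,NE}
X∖A={S,W}, int(X∖A)={}, hence cl(A)={N,E,NW,S,W,NE}
∂A: remove int from cl → {NW,S,W}

int(A) = {N,E,NE}
cl(A)  = {N,E,NW,S,W,NE}
∂A     = {NW,S,W}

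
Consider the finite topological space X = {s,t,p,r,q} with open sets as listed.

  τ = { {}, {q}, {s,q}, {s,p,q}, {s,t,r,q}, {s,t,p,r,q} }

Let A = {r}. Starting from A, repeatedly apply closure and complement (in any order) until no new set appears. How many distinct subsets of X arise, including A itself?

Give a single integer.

X∖A={s,t,p,q}, int(X∖A)={s,p,q}, hence cl(A)={t,r}
Orbit (k=closure, c=complement):
  1. A     = {r}
  2. kA    = {t,r}
  3. cA    = {s,t,p,q}
  4. ckA   = {s,p,q}
  5. kcA   = {s,t,p,r,q}
  6. ckcA  = {}
(closed under both — stop)

6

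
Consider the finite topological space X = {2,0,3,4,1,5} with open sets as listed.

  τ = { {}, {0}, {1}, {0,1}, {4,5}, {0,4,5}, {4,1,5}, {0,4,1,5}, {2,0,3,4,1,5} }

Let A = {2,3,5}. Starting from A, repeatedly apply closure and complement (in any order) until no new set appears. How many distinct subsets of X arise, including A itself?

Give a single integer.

X∖A={0,4,1}, int(X∖A)={0,1}, hence cl(A)={2,3,4,5}
Orbit (k=closure, c=complement):
  1. A     = {2,3,5}
  2. kA    = {2,3,4,5}
  3. cA    = {0,4,1}
  4. ckA   = {0,1}
  5. kcA   = {2,0,3,4,1,5}
  6. kckA  = {2,0,3,1}
  7. ckcA  = {}
  8. ckckA = {4,5}
(closed under both — stop)

8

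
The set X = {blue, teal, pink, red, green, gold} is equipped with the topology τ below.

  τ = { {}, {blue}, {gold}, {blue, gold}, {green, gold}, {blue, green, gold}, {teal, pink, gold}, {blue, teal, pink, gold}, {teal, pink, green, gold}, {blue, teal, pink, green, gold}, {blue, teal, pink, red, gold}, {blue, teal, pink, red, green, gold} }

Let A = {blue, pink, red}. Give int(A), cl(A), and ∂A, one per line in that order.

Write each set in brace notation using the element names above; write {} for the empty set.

int(A) = {blue}
cl(A)  = {blue, teal, pink, red}
∂A     = {teal, pink, red}

open subsets of A: {}, {blue}; so int(A) = {blue}
closure: X∖int(X∖A) = X∖{green, gold} = {blue, teal, pink, red}
∂A = {blue, teal, pink, red} minus {blue} = {teal, pink, red}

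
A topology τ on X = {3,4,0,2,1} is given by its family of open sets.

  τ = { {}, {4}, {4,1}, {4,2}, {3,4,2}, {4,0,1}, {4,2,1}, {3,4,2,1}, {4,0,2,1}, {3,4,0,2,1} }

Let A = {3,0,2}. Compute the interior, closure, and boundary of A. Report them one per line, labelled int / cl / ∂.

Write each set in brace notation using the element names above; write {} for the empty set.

int(A) = {}
cl(A)  = {3,0,2}
∂A     = {3,0,2}

interior: largest open inside A is {} (from {})
cl via duality: int({4,1}) = {4,1}, so X∖{4,1} = {3,0,2}
cl∖int = {3,0,2}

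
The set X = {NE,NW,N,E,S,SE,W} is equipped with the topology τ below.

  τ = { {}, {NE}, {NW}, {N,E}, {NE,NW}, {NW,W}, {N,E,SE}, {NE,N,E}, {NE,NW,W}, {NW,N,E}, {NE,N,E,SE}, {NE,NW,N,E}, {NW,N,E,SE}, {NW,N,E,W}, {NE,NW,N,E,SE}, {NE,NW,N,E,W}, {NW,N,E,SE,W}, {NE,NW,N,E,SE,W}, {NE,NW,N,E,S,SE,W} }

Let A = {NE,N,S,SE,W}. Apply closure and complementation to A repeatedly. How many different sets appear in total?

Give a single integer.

closure: X∖int(X∖A) = X∖{NW} = {NE,N,E,S,SE,W}
Let k=closure and c=complement:
  1. A     = {NE,N,S,SE,W}
  2. kA    = {NE,N,E,S,SE,W}
  3. cA    = {NW,E}
  4. ckA   = {NW}
  5. kcA   = {NW,N,E,S,SE,W}
  6. kckA  = {NW,S,W}
  7. ckcA  = {NE}
  8. ckckA = {NE,N,E,SE}
  9. kckcA = {NE,S}
  10. kckckA = {NE,N,E,S,SE}
  11. ckckcA = {NW,N,E,SE,W}
  12. ckckckA = {NW,W}
— saturated at 12

12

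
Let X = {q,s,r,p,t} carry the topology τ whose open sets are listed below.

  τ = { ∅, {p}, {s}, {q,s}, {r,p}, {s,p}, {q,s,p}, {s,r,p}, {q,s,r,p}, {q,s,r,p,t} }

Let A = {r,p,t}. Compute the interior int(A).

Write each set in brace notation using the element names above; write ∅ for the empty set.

{r,p}

opens ⊆ A: ∅, {p}, {r,p}; union → int = {r,p}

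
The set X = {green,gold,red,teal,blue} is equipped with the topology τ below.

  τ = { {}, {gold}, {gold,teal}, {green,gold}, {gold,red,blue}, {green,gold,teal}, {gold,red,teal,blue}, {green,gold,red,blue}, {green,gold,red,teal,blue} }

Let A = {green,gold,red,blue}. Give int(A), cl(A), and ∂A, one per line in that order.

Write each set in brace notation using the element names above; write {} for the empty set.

int(A) = {green,gold,red,blue}
cl(A)  = {green,gold,red,teal,blue}
∂A     = {teal}

open subsets of A: {}, {gold}, {green,gold}, {gold,red,blue}, {green,gold,red,blue}; so int(A) = {green,gold,red,blue}
closure: X∖int(X∖A) = X∖{} = {green,gold,red,teal,blue}
∂A = {green,gold,red,teal,blue} minus {green,gold,red,blue} = {teal}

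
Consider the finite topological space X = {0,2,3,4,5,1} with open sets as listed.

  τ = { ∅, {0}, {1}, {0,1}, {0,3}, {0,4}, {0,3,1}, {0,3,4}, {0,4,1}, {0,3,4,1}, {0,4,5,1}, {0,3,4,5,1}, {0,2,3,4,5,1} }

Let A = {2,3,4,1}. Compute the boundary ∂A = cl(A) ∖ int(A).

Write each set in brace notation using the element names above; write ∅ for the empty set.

{2,3,4,5}

open subsets of A: ∅, {1}; so int(A) = {1}
closure: X∖int(X∖A) = X∖{0} = {2,3,4,5,1}
∂A = {2,3,4,5,1} minus {1} = {2,3,4,5}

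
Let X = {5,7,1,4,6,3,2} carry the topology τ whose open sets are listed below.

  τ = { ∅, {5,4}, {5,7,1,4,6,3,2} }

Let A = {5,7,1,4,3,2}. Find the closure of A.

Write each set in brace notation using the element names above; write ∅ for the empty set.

{5,7,1,4,6,3,2}

X∖A={6}, int(X∖A)=∅, hence cl(A)={5,7,1,4,6,3,2}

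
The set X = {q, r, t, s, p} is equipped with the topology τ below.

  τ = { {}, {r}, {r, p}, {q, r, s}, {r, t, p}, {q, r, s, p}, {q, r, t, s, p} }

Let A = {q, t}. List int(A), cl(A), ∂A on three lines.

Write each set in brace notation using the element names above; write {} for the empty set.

U open, U⊆A: {}. int(A) = ⋃ = {}
X∖A={r, s, p}, int(X∖A)={r, p}, hence cl(A)={q, t, s}
∂A: remove int from cl → {q, t, s}

int(A) = {}
cl(A)  = {q, t, s}
∂A     = {q, t, s}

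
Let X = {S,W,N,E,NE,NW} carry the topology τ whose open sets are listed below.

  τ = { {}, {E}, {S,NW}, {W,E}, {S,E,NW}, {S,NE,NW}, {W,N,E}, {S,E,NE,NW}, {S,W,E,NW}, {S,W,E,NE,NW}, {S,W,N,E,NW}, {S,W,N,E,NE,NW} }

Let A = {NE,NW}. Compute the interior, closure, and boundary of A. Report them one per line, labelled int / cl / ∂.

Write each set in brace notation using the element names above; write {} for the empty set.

open subsets of A: {}; so int(A) = {}
closure: X∖int(X∖A) = X∖{W,N,E} = {S,NE,NW}
∂A = {S,NE,NW} minus {} = {S,NE,NW}

int(A) = {}
cl(A)  = {S,NE,NW}
∂A     = {S,NE,NW}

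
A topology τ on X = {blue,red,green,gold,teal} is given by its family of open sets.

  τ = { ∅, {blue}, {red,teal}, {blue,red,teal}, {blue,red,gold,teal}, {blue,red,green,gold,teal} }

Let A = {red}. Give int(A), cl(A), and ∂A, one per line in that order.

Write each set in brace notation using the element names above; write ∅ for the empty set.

int(A) = ∅
cl(A)  = {red,green,gold,teal}
∂A     = {red,green,gold,teal}

open subsets of A: ∅; so int(A) = ∅
closure: X∖int(X∖A) = X∖{blue} = {red,green,gold,teal}
∂A = {red,green,gold,teal} minus ∅ = {red,green,gold,teal}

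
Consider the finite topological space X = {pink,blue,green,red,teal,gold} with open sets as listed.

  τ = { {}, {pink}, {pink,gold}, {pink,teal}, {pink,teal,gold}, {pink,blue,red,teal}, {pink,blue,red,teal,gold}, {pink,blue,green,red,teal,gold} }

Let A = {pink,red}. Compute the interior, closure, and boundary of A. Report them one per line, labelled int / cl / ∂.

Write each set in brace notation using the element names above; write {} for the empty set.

opens ⊆ A: {}, {pink}; union → int = {pink}
complement {blue,green,teal,gold}; its interior {}; cl(A) = X∖{} = {pink,blue,green,red,teal,gold}
boundary = {pink,blue,green,red,teal,gold} ∖ {pink} = {blue,green,red,teal,gold}

int(A) = {pink}
cl(A)  = {pink,blue,green,red,teal,gold}
∂A     = {blue,green,red,teal,gold}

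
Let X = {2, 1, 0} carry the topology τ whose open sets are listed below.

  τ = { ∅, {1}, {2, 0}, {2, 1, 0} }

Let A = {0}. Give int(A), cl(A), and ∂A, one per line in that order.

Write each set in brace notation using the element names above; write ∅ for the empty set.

int(A) = ∅
cl(A)  = {2, 0}
∂A     = {2, 0}

open subsets of A: ∅; so int(A) = ∅
closure: X∖int(X∖A) = X∖{1} = {2, 0}
∂A = {2, 0} minus ∅ = {2, 0}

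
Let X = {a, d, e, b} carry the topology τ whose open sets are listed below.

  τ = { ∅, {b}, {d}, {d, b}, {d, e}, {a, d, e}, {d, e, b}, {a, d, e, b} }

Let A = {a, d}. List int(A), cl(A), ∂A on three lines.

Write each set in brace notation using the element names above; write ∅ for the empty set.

open subsets of A: ∅, {d}; so int(A) = {d}
closure: X∖int(X∖A) = X∖{b} = {a, d, e}
∂A = {a, d, e} minus {d} = {a, e}

int(A) = {d}
cl(A)  = {a, d, e}
∂A     = {a, e}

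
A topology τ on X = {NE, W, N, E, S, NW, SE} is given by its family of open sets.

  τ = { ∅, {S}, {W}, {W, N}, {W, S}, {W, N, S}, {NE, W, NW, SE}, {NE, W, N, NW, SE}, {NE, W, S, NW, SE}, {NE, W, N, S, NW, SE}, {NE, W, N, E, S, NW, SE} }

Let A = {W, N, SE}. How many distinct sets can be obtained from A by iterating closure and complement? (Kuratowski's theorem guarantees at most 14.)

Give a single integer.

8

complement {NE, E, S, NW}; its interior {S}; cl(A) = X∖{S} = {NE, W, N, E, NW, SE}
With k = closure, c = complement:
  1. A     = {W, N, SE}
  2. kA    = {NE, W, N, E, NW, SE}
  3. cA    = {NE, E, S, NW}
  4. ckA   = {S}
  5. kcA   = {NE, E, S, NW, SE}
  6. kckA  = {E, S}
  7. ckcA  = {W, N}
  8. ckckA = {NE, W, N, NW, SE}
k, c of each give nothing new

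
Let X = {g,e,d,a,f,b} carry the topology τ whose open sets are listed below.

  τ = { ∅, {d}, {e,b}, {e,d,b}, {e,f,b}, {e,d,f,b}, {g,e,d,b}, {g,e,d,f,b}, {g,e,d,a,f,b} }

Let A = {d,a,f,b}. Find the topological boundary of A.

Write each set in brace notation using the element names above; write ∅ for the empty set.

{g,e,a,f,b}

opens ⊆ A: ∅, {d}; union → int = {d}
complement {g,e}; its interior ∅; cl(A) = X∖∅ = {g,e,d,a,f,b}
boundary = {g,e,d,a,f,b} ∖ {d} = {g,e,a,f,b}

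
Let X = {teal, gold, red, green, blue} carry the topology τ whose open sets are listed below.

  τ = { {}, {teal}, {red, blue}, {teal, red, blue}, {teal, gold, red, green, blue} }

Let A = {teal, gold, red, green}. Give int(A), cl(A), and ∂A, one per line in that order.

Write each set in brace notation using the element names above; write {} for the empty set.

int(A) = {teal}
cl(A)  = {teal, gold, red, green, blue}
∂A     = {gold, red, green, blue}

interior: largest open inside A is {teal} (from {}, {teal})
cl via duality: int({blue}) = {}, so X∖{} = {teal, gold, red, green, blue}
cl∖int = {gold, red, green, blue}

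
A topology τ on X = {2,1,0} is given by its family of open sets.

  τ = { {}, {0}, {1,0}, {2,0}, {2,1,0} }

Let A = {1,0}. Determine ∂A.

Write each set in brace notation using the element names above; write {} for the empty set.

{2}

open subsets of A: {}, {0}, {1,0}; so int(A) = {1,0}
closure: X∖int(X∖A) = X∖{} = {2,1,0}
∂A = {2,1,0} minus {1,0} = {2}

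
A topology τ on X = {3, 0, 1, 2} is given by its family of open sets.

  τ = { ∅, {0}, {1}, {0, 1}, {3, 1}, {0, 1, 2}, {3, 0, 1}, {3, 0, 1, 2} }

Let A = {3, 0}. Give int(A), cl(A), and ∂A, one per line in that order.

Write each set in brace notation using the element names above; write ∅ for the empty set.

int(A) = {0}
cl(A)  = {3, 0, 2}
∂A     = {3, 2}

U open, U⊆A: ∅, {0}. int(A) = ⋃ = {0}
X∖A={1, 2}, int(X∖A)={1}, hence cl(A)={3, 0, 2}
∂A: remove int from cl → {3, 2}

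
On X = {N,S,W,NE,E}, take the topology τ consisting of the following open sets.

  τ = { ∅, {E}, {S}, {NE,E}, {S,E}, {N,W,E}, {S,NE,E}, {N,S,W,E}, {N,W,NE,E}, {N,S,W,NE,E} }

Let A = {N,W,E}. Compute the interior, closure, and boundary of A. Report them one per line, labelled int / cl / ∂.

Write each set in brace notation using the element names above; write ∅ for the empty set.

int(A) = {N,W,E}
cl(A)  = {N,W,NE,E}
∂A     = {NE}

interior: largest open inside A is {N,W,E} (from ∅, {E}, {N,W,E})
cl via duality: int({S,NE}) = {S}, so X∖{S} = {N,W,NE,E}
cl∖int = {NE}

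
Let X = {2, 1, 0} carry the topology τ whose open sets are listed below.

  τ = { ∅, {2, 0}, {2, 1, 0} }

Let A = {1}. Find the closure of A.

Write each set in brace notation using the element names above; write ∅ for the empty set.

{1}

cl via duality: int({2, 0}) = {2, 0}, so X∖{2, 0} = {1}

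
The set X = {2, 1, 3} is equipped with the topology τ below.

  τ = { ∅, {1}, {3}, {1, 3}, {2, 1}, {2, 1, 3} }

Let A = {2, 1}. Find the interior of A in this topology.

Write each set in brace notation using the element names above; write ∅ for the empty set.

{2, 1}

interior: largest open inside A is {2, 1} (from ∅, {1}, {2, 1})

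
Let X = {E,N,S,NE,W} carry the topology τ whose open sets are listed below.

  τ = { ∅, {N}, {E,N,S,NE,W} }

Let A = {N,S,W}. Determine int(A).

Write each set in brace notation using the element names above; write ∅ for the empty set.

{N}

U open, U⊆A: ∅, {N}. int(A) = ⋃ = {N}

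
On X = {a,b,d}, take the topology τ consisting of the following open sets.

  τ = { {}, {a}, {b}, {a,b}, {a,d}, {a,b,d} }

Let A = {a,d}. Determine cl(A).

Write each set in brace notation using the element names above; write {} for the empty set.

X∖A={b}, int(X∖A)={b}, hence cl(A)={a,d}

{a,d}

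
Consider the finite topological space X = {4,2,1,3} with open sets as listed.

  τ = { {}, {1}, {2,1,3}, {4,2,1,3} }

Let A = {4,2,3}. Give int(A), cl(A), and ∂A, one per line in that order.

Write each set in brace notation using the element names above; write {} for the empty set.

int(A) = {}
cl(A)  = {4,2,3}
∂A     = {4,2,3}

open subsets of A: {}; so int(A) = {}
closure: X∖int(X∖A) = X∖{1} = {4,2,3}
∂A = {4,2,3} minus {} = {4,2,3}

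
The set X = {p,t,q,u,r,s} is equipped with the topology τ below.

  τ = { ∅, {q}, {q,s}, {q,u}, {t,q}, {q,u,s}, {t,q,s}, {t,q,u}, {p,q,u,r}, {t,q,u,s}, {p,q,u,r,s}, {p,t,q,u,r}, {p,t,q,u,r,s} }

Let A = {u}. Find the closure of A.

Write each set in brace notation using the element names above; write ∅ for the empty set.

complement {p,t,q,r,s}; its interior {t,q,s}; cl(A) = X∖{t,q,s} = {p,u,r}

{p,u,r}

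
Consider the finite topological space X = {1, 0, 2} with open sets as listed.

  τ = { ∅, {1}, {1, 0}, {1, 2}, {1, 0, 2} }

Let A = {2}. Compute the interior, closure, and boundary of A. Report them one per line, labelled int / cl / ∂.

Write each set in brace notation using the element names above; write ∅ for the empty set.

U open, U⊆A: ∅. int(A) = ⋃ = ∅
X∖A={1, 0}, int(X∖A)={1, 0}, hence cl(A)={2}
∂A: remove int from cl → {2}

int(A) = ∅
cl(A)  = {2}
∂A     = {2}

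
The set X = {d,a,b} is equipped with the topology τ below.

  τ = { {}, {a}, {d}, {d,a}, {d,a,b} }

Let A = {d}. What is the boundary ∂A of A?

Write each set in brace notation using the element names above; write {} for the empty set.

opens ⊆ A: {}, {d}; union → int = {d}
complement {a,b}; its interior {a}; cl(A) = X∖{a} = {d,b}
boundary = {d,b} ∖ {d} = {b}

{b}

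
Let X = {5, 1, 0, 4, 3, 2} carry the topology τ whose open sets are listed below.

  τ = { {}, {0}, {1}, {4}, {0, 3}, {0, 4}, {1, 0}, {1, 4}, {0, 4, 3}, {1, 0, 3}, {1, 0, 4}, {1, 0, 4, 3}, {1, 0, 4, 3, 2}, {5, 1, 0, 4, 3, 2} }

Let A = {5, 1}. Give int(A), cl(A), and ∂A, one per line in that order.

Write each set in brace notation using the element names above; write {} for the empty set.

U open, U⊆A: {}, {1}. int(A) = ⋃ = {1}
X∖A={0, 4, 3, 2}, int(X∖A)={0, 4, 3}, hence cl(A)={5, 1, 2}
∂A: remove int from cl → {5, 2}

int(A) = {1}
cl(A)  = {5, 1, 2}
∂A     = {5, 2}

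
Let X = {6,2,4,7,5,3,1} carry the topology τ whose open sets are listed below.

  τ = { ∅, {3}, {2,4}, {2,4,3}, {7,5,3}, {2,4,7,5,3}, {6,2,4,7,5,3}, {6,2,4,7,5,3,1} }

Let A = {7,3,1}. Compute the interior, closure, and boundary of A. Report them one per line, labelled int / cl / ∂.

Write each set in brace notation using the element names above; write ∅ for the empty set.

opens ⊆ A: ∅, {3}; union → int = {3}
complement {6,2,4,5}; its interior {2,4}; cl(A) = X∖{2,4} = {6,7,5,3,1}
boundary = {6,7,5,3,1} ∖ {3} = {6,7,5,1}

int(A) = {3}
cl(A)  = {6,7,5,3,1}
∂A     = {6,7,5,1}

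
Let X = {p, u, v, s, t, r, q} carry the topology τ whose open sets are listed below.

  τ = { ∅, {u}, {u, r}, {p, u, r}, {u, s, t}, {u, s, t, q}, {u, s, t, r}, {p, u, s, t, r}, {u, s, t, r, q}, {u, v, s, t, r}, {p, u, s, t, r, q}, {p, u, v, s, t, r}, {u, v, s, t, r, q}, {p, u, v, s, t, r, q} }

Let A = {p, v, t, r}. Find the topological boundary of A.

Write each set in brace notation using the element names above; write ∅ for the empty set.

{p, v, s, t, r, q}

U open, U⊆A: ∅. int(A) = ⋃ = ∅
X∖A={u, s, q}, int(X∖A)={u}, hence cl(A)={p, v, s, t, r, q}
∂A: remove int from cl → {p, v, s, t, r, q}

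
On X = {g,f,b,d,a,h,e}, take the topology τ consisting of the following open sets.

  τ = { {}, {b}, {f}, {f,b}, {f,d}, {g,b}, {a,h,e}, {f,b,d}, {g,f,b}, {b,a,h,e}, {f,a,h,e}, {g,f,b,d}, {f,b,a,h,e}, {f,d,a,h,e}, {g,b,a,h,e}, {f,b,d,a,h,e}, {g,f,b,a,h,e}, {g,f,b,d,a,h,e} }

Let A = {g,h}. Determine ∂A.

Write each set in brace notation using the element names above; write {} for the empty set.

opens ⊆ A: {}; union → int = {}
complement {f,b,d,a,e}; its interior {f,b,d}; cl(A) = X∖{f,b,d} = {g,a,h,e}
boundary = {g,a,h,e} ∖ {} = {g,a,h,e}

{g,a,h,e}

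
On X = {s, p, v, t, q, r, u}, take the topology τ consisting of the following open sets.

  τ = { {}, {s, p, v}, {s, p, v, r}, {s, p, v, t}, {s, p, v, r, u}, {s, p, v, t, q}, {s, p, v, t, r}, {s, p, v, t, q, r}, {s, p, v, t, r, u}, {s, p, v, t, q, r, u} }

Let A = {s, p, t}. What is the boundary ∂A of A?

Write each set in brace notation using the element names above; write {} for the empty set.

{s, p, v, t, q, r, u}

interior: largest open inside A is {} (from {})
cl via duality: int({v, q, r, u}) = {}, so X∖{} = {s, p, v, t, q, r, u}
cl∖int = {s, p, v, t, q, r, u}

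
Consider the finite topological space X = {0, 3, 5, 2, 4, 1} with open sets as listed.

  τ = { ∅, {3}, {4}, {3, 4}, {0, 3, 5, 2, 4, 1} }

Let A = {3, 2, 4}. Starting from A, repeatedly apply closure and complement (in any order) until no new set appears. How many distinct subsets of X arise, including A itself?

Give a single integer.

6

X∖A={0, 5, 1}, int(X∖A)=∅, hence cl(A)={0, 3, 5, 2, 4, 1}
Orbit (k=closure, c=complement):
  1. A     = {3, 2, 4}
  2. kA    = {0, 3, 5, 2, 4, 1}
  3. cA    = {0, 5, 1}
  4. ckA   = ∅
  5. kcA   = {0, 5, 2, 1}
  6. ckcA  = {3, 4}
(closed under both — stop)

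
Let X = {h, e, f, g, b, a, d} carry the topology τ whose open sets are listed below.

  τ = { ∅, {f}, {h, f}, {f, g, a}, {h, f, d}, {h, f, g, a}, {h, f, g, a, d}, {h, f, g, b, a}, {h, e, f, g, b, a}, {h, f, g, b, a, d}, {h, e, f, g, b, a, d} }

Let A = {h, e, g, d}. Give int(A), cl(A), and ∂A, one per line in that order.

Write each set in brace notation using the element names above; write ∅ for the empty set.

int(A) = ∅
cl(A)  = {h, e, g, b, a, d}
∂A     = {h, e, g, b, a, d}

open subsets of A: ∅; so int(A) = ∅
closure: X∖int(X∖A) = X∖{f} = {h, e, g, b, a, d}
∂A = {h, e, g, b, a, d} minus ∅ = {h, e, g, b, a, d}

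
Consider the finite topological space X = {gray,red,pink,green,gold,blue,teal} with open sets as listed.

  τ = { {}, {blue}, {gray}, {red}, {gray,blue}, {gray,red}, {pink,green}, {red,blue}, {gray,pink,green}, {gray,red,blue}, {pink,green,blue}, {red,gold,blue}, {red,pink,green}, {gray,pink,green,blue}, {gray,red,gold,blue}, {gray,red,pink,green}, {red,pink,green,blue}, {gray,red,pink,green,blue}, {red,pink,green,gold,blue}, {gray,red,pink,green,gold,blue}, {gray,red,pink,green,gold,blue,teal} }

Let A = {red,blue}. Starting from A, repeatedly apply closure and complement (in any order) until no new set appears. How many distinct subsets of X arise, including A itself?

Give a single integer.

6

closure: X∖int(X∖A) = X∖{gray,pink,green} = {red,gold,blue,teal}
Let k=closure and c=complement:
  1. A     = {red,blue}
  2. kA    = {red,gold,blue,teal}
  3. cA    = {gray,pink,green,gold,teal}
  4. ckA   = {gray,pink,green}
  5. kckA  = {gray,pink,green,teal}
  6. ckckA = {red,gold,blue}
— saturated at 6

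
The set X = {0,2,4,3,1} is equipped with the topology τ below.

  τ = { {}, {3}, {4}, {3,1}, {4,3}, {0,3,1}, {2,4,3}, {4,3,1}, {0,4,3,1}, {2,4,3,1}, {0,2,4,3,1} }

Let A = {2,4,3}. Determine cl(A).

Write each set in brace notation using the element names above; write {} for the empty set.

complement {0,1}; its interior {}; cl(A) = X∖{} = {0,2,4,3,1}

{0,2,4,3,1}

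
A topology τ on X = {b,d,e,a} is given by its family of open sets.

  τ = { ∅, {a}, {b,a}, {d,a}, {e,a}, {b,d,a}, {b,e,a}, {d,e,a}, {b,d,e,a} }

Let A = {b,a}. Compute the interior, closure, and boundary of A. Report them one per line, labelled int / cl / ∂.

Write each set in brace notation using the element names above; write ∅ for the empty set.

opens ⊆ A: ∅, {a}, {b,a}; union → int = {b,a}
complement {d,e}; its interior ∅; cl(A) = X∖∅ = {b,d,e,a}
boundary = {b,d,e,a} ∖ {b,a} = {d,e}

int(A) = {b,a}
cl(A)  = {b,d,e,a}
∂A     = {d,e}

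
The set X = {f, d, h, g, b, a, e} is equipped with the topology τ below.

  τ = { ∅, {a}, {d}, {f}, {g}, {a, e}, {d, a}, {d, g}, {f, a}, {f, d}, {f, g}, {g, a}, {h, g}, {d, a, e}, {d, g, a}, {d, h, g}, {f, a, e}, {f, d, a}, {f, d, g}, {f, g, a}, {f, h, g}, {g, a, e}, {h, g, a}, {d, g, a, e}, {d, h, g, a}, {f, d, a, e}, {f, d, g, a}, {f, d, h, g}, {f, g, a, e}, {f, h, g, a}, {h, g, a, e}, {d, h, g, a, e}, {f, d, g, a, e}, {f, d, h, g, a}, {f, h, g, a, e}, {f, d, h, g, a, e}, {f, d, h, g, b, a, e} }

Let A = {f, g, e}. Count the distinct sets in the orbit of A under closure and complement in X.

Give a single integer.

10

X∖A={d, h, b, a}, int(X∖A)={d, a}, hence cl(A)={f, h, g, b, e}
Orbit (k=closure, c=complement):
  1. A     = {f, g, e}
  2. kA    = {f, h, g, b, e}
  3. cA    = {d, h, b, a}
  4. ckA   = {d, a}
  5. kcA   = {d, h, b, a, e}
  6. kckA  = {d, b, a, e}
  7. ckcA  = {f, g}
  8. ckckA = {f, h, g}
  9. kckcA = {f, h, g, b}
  10. ckckcA = {d, a, e}
(closed under both — stop)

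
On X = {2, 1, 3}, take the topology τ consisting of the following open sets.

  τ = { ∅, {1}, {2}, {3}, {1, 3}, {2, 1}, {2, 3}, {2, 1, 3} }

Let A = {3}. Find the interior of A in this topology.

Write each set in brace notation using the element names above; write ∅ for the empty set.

U open, U⊆A: ∅, {3}. int(A) = ⋃ = {3}

{3}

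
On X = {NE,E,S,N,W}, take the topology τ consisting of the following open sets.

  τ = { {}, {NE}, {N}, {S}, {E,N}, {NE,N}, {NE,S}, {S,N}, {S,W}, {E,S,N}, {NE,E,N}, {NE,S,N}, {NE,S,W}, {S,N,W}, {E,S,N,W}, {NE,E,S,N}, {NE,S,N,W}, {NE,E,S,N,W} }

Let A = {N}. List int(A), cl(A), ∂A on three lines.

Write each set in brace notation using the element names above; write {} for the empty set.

open subsets of A: {}, {N}; so int(A) = {N}
closure: X∖int(X∖A) = X∖{NE,S,W} = {E,N}
∂A = {E,N} minus {N} = {E}

int(A) = {N}
cl(A)  = {E,N}
∂A     = {E}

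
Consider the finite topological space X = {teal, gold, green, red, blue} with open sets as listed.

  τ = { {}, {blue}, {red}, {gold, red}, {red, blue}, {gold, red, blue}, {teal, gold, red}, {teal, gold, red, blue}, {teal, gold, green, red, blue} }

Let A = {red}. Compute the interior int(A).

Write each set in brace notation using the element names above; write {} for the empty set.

{red}

interior: largest open inside A is {red} (from {}, {red})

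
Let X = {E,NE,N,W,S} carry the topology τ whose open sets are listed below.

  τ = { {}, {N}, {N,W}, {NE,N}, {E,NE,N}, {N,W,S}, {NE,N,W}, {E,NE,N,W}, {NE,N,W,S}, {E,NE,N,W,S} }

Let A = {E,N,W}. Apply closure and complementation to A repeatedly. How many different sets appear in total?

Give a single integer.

6

closure: X∖int(X∖A) = X∖{} = {E,NE,N,W,S}
Let k=closure and c=complement:
  1. A     = {E,N,W}
  2. kA    = {E,NE,N,W,S}
  3. cA    = {NE,S}
  4. ckA   = {}
  5. kcA   = {E,NE,S}
  6. ckcA  = {N,W}
— saturated at 6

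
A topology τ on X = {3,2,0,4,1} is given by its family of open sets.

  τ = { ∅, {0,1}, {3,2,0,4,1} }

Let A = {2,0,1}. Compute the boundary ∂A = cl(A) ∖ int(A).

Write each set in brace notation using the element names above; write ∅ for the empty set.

{3,2,4}

open subsets of A: ∅, {0,1}; so int(A) = {0,1}
closure: X∖int(X∖A) = X∖∅ = {3,2,0,4,1}
∂A = {3,2,0,4,1} minus {0,1} = {3,2,4}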